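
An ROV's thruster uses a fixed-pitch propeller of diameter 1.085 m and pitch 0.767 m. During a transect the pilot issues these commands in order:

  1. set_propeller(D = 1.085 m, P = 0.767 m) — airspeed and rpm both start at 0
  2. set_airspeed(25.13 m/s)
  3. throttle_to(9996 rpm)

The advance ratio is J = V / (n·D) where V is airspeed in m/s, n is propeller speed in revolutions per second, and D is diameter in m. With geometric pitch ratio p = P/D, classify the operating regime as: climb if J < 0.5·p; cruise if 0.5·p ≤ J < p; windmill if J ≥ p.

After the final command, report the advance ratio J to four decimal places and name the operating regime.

set_propeller: D = 1.085 m, P = 0.767 m (p = P/D = 0.706912); state ← (V=0, rpm=0)
set_airspeed(25.13): V ← 25.13 m/s
throttle_to(9996): rpm ← 9996
final state: V = 25.13 m/s, rpm = 9996 → n = rpm/60 = 166.600000 rev/s
J = V / (n·D) = 25.13 / (166.600000 × 1.085) = 0.139023
regime bands: climb J<0.3535 | cruise [0.3535, 0.7069) | windmill J≥0.7069
J = 0.1390 → climb

J = 0.1390, regime = climb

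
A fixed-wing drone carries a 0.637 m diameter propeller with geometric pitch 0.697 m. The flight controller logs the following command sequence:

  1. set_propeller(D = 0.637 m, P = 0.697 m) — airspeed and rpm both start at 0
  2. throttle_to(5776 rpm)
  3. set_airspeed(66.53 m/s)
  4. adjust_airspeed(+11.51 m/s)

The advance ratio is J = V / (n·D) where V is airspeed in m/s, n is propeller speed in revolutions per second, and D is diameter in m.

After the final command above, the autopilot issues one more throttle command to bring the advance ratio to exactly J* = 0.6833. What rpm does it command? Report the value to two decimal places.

rpm = 10757.66

set_propeller: D = 0.637 m, P = 0.697 m (p = P/D = 1.094192); state ← (V=0, rpm=0)
throttle_to(5776): rpm ← 5776
set_airspeed(66.53): V ← 66.53 m/s
adjust_airspeed(+11.51): V ← 66.53 +11.51 = 78.04 m/s
final state: V = 78.04 m/s, rpm = 5776 → n = rpm/60 = 96.266667 rev/s
target J* = 0.6833; solve J* = V/(n·D) for n: n = V/(J*·D) = 78.04/(0.6833 × 0.637) = 179.294269 rev/s
rpm = 60·n = 10757.656134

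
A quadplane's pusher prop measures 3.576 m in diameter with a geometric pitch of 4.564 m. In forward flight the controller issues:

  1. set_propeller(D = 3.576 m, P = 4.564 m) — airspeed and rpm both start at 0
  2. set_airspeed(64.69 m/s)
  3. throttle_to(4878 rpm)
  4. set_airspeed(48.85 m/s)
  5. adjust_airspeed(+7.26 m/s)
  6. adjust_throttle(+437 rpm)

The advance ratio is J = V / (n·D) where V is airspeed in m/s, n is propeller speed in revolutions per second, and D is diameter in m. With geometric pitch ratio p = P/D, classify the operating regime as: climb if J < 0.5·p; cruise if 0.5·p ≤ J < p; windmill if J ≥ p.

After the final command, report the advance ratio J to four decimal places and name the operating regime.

set_propeller: D = 3.576 m, P = 4.564 m (p = P/D = 1.276286); state ← (V=0, rpm=0)
set_airspeed(64.69): V ← 64.69 m/s
throttle_to(4878): rpm ← 4878
set_airspeed(48.85): V ← 48.85 m/s
adjust_airspeed(+7.26): V ← 48.85 +7.26 = 56.11 m/s
adjust_throttle(+437): rpm ← 4878 +437 = 5315
final state: V = 56.11 m/s, rpm = 5315 → n = rpm/60 = 88.583333 rev/s
J = V / (n·D) = 56.11 / (88.583333 × 3.576) = 0.177129
regime bands: climb J<0.6381 | cruise [0.6381, 1.2763) | windmill J≥1.2763
J = 0.1771 → climb

J = 0.1771, regime = climb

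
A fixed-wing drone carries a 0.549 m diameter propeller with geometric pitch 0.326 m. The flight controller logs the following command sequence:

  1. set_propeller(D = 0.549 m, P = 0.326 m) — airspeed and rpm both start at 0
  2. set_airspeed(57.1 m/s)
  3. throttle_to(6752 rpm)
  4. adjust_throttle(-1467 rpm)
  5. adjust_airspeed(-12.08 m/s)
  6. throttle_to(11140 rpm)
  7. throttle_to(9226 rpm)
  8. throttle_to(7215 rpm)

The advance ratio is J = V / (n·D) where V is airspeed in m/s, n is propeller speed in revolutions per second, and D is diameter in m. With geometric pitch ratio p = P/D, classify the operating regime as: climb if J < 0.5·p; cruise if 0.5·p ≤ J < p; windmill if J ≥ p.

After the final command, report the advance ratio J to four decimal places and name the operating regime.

set_propeller: D = 0.549 m, P = 0.326 m (p = P/D = 0.593807); state ← (V=0, rpm=0)
set_airspeed(57.1): V ← 57.1 m/s
throttle_to(6752): rpm ← 6752
adjust_throttle(-1467): rpm ← 6752 -1467 = 5285
adjust_airspeed(-12.08): V ← 57.1 -12.08 = 45.02 m/s
throttle_to(11140): rpm ← 11140
throttle_to(9226): rpm ← 9226
throttle_to(7215): rpm ← 7215
final state: V = 45.02 m/s, rpm = 7215 → n = rpm/60 = 120.250000 rev/s
J = V / (n·D) = 45.02 / (120.250000 × 0.549) = 0.681943
regime bands: climb J<0.2969 | cruise [0.2969, 0.5938) | windmill J≥0.5938
J = 0.6819 → windmill

J = 0.6819, regime = windmill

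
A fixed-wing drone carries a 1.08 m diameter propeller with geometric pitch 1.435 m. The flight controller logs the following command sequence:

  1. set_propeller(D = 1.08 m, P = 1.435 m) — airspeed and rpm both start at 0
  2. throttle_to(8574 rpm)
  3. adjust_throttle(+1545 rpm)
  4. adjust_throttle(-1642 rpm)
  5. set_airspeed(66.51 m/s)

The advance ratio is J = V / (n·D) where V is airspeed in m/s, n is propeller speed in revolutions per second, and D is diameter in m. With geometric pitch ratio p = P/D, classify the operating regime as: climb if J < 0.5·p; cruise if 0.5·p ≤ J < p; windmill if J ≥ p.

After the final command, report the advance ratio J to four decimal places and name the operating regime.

set_propeller: D = 1.08 m, P = 1.435 m (p = P/D = 1.328704); state ← (V=0, rpm=0)
throttle_to(8574): rpm ← 8574
adjust_throttle(+1545): rpm ← 8574 +1545 = 10119
adjust_throttle(-1642): rpm ← 10119 -1642 = 8477
set_airspeed(66.51): V ← 66.51 m/s
final state: V = 66.51 m/s, rpm = 8477 → n = rpm/60 = 141.283333 rev/s
J = V / (n·D) = 66.51 / (141.283333 × 1.08) = 0.435885
regime bands: climb J<0.6644 | cruise [0.6644, 1.3287) | windmill J≥1.3287
J = 0.4359 → climb

J = 0.4359, regime = climb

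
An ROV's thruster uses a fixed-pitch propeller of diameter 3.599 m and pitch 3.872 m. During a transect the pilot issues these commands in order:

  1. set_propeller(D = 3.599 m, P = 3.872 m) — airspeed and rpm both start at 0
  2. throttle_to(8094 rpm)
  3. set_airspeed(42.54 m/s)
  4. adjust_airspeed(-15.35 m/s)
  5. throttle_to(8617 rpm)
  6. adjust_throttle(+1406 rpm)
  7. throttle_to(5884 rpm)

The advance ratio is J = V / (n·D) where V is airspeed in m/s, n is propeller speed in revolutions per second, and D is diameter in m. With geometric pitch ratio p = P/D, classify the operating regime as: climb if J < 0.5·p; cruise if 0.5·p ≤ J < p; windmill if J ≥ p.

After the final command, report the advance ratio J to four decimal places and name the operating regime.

J = 0.0770, regime = climb

set_propeller: D = 3.599 m, P = 3.872 m (p = P/D = 1.075854); state ← (V=0, rpm=0)
throttle_to(8094): rpm ← 8094
set_airspeed(42.54): V ← 42.54 m/s
adjust_airspeed(-15.35): V ← 42.54 -15.35 = 27.19 m/s
throttle_to(8617): rpm ← 8617
adjust_throttle(+1406): rpm ← 8617 +1406 = 10023
throttle_to(5884): rpm ← 5884
final state: V = 27.19 m/s, rpm = 5884 → n = rpm/60 = 98.066667 rev/s
J = V / (n·D) = 27.19 / (98.066667 × 3.599) = 0.077038
regime bands: climb J<0.5379 | cruise [0.5379, 1.0759) | windmill J≥1.0759
J = 0.0770 → climb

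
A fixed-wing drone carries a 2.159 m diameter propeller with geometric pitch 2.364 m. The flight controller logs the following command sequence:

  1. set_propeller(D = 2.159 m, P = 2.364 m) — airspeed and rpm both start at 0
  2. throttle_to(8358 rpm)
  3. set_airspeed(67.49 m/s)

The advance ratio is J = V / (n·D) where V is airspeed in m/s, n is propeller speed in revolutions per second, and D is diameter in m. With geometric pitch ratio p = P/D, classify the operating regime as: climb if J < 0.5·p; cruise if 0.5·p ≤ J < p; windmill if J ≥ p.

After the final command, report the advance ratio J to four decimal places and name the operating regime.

J = 0.2244, regime = climb

set_propeller: D = 2.159 m, P = 2.364 m (p = P/D = 1.094951); state ← (V=0, rpm=0)
throttle_to(8358): rpm ← 8358
set_airspeed(67.49): V ← 67.49 m/s
final state: V = 67.49 m/s, rpm = 8358 → n = rpm/60 = 139.300000 rev/s
J = V / (n·D) = 67.49 / (139.300000 × 2.159) = 0.224407
regime bands: climb J<0.5475 | cruise [0.5475, 1.0950) | windmill J≥1.0950
J = 0.2244 → climb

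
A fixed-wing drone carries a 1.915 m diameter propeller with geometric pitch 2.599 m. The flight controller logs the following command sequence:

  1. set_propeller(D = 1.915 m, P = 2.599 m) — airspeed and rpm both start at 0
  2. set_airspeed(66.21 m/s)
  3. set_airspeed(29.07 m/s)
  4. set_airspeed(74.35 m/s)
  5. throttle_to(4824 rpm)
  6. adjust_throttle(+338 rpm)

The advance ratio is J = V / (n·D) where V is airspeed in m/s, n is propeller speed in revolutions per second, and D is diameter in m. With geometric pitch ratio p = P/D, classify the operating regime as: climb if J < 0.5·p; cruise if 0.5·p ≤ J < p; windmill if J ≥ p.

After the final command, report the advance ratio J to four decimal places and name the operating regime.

J = 0.4513, regime = climb

set_propeller: D = 1.915 m, P = 2.599 m (p = P/D = 1.357180); state ← (V=0, rpm=0)
set_airspeed(66.21): V ← 66.21 m/s
set_airspeed(29.07): V ← 29.07 m/s
set_airspeed(74.35): V ← 74.35 m/s
throttle_to(4824): rpm ← 4824
adjust_throttle(+338): rpm ← 4824 +338 = 5162
final state: V = 74.35 m/s, rpm = 5162 → n = rpm/60 = 86.033333 rev/s
J = V / (n·D) = 74.35 / (86.033333 × 1.915) = 0.451279
regime bands: climb J<0.6786 | cruise [0.6786, 1.3572) | windmill J≥1.3572
J = 0.4513 → climb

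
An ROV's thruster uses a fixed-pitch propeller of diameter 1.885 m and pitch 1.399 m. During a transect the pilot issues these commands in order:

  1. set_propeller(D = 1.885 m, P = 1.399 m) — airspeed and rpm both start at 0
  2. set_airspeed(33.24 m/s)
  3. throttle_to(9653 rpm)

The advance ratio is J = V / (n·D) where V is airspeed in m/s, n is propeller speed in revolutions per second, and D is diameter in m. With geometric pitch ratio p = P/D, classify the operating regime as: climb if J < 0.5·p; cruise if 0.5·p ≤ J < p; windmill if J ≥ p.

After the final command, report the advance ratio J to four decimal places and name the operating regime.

J = 0.1096, regime = climb

set_propeller: D = 1.885 m, P = 1.399 m (p = P/D = 0.742175); state ← (V=0, rpm=0)
set_airspeed(33.24): V ← 33.24 m/s
throttle_to(9653): rpm ← 9653
final state: V = 33.24 m/s, rpm = 9653 → n = rpm/60 = 160.883333 rev/s
J = V / (n·D) = 33.24 / (160.883333 × 1.885) = 0.109607
regime bands: climb J<0.3711 | cruise [0.3711, 0.7422) | windmill J≥0.7422
J = 0.1096 → climb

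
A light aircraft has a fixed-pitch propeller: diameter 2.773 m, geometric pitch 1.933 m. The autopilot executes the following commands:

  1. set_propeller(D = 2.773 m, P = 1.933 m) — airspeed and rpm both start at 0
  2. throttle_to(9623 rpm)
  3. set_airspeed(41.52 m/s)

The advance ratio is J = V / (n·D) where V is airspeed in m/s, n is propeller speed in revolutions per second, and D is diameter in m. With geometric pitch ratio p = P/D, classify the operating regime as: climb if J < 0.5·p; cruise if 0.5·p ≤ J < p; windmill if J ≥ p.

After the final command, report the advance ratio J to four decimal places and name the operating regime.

set_propeller: D = 2.773 m, P = 1.933 m (p = P/D = 0.697079); state ← (V=0, rpm=0)
throttle_to(9623): rpm ← 9623
set_airspeed(41.52): V ← 41.52 m/s
final state: V = 41.52 m/s, rpm = 9623 → n = rpm/60 = 160.383333 rev/s
J = V / (n·D) = 41.52 / (160.383333 × 2.773) = 0.093357
regime bands: climb J<0.3485 | cruise [0.3485, 0.6971) | windmill J≥0.6971
J = 0.0934 → climb

J = 0.0934, regime = climb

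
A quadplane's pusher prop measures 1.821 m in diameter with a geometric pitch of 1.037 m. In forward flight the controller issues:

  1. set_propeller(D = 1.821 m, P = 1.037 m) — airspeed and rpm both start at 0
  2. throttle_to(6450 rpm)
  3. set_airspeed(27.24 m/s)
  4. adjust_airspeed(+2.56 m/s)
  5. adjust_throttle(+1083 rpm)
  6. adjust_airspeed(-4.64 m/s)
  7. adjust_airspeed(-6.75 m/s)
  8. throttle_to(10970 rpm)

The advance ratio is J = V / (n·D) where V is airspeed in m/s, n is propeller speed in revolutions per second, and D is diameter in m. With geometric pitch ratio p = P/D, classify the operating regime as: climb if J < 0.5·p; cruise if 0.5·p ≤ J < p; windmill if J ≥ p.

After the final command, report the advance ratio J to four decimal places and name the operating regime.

set_propeller: D = 1.821 m, P = 1.037 m (p = P/D = 0.569467); state ← (V=0, rpm=0)
throttle_to(6450): rpm ← 6450
set_airspeed(27.24): V ← 27.24 m/s
adjust_airspeed(+2.56): V ← 27.24 +2.56 = 29.8 m/s
adjust_throttle(+1083): rpm ← 6450 +1083 = 7533
adjust_airspeed(-4.64): V ← 29.8 -4.64 = 25.16 m/s
adjust_airspeed(-6.75): V ← 25.16 -6.75 = 18.41 m/s
throttle_to(10970): rpm ← 10970
final state: V = 18.41 m/s, rpm = 10970 → n = rpm/60 = 182.833333 rev/s
J = V / (n·D) = 18.41 / (182.833333 × 1.821) = 0.055295
regime bands: climb J<0.2847 | cruise [0.2847, 0.5695) | windmill J≥0.5695
J = 0.0553 → climb

J = 0.0553, regime = climb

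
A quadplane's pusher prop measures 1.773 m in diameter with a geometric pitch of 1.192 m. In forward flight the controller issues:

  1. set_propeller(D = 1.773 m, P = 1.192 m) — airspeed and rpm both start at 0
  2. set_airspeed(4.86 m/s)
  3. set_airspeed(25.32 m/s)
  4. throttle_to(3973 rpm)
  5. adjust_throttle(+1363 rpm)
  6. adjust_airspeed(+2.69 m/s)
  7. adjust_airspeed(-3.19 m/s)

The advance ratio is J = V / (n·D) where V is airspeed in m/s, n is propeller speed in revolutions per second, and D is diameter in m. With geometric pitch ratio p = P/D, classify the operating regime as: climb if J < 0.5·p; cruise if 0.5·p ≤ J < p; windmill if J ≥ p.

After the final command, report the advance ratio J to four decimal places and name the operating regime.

set_propeller: D = 1.773 m, P = 1.192 m (p = P/D = 0.672307); state ← (V=0, rpm=0)
set_airspeed(4.86): V ← 4.86 m/s
set_airspeed(25.32): V ← 25.32 m/s
throttle_to(3973): rpm ← 3973
adjust_throttle(+1363): rpm ← 3973 +1363 = 5336
adjust_airspeed(+2.69): V ← 25.32 +2.69 = 28.01 m/s
adjust_airspeed(-3.19): V ← 28.01 -3.19 = 24.82 m/s
final state: V = 24.82 m/s, rpm = 5336 → n = rpm/60 = 88.933333 rev/s
J = V / (n·D) = 24.82 / (88.933333 × 1.773) = 0.157409
regime bands: climb J<0.3362 | cruise [0.3362, 0.6723) | windmill J≥0.6723
J = 0.1574 → climb

J = 0.1574, regime = climb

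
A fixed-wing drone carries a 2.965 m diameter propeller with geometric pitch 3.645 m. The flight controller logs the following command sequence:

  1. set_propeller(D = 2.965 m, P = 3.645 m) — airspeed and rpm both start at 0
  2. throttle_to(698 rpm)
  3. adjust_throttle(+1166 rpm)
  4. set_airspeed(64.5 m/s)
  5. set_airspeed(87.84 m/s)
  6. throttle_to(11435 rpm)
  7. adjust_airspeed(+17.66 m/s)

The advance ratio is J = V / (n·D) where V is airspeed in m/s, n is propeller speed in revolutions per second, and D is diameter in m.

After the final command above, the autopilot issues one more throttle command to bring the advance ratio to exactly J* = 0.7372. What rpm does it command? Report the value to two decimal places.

set_propeller: D = 2.965 m, P = 3.645 m (p = P/D = 1.229342); state ← (V=0, rpm=0)
throttle_to(698): rpm ← 698
adjust_throttle(+1166): rpm ← 698 +1166 = 1864
set_airspeed(64.5): V ← 64.5 m/s
set_airspeed(87.84): V ← 87.84 m/s
throttle_to(11435): rpm ← 11435
adjust_airspeed(+17.66): V ← 87.84 +17.66 = 105.5 m/s
final state: V = 105.5 m/s, rpm = 11435 → n = rpm/60 = 190.583333 rev/s
target J* = 0.7372; solve J* = V/(n·D) for n: n = V/(J*·D) = 105.5/(0.7372 × 2.965) = 48.266125 rev/s
rpm = 60·n = 2895.967514

rpm = 2895.97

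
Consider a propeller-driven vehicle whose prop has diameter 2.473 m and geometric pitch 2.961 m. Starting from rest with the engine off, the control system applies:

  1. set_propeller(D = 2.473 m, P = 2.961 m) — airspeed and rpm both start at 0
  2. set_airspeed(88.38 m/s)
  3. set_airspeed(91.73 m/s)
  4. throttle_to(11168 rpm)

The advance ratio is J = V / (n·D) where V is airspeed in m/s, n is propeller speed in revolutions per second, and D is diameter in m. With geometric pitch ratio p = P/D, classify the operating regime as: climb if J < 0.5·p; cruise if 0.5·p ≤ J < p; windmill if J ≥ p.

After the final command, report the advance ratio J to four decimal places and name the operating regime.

set_propeller: D = 2.473 m, P = 2.961 m (p = P/D = 1.197331); state ← (V=0, rpm=0)
set_airspeed(88.38): V ← 88.38 m/s
set_airspeed(91.73): V ← 91.73 m/s
throttle_to(11168): rpm ← 11168
final state: V = 91.73 m/s, rpm = 11168 → n = rpm/60 = 186.133333 rev/s
J = V / (n·D) = 91.73 / (186.133333 × 2.473) = 0.199280
regime bands: climb J<0.5987 | cruise [0.5987, 1.1973) | windmill J≥1.1973
J = 0.1993 → climb

J = 0.1993, regime = climb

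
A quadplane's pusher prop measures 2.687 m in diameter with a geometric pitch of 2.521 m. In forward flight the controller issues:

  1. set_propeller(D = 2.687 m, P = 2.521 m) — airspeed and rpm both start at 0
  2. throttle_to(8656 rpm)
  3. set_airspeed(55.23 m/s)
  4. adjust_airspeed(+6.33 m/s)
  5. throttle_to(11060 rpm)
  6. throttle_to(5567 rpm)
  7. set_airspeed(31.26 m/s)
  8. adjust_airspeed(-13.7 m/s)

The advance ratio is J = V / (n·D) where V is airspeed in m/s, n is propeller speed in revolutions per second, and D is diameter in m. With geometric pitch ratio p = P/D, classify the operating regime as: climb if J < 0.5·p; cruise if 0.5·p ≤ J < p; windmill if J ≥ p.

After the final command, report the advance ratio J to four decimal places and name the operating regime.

J = 0.0704, regime = climb

set_propeller: D = 2.687 m, P = 2.521 m (p = P/D = 0.938221); state ← (V=0, rpm=0)
throttle_to(8656): rpm ← 8656
set_airspeed(55.23): V ← 55.23 m/s
adjust_airspeed(+6.33): V ← 55.23 +6.33 = 61.56 m/s
throttle_to(11060): rpm ← 11060
throttle_to(5567): rpm ← 5567
set_airspeed(31.26): V ← 31.26 m/s
adjust_airspeed(-13.7): V ← 31.26 -13.7 = 17.56 m/s
final state: V = 17.56 m/s, rpm = 5567 → n = rpm/60 = 92.783333 rev/s
J = V / (n·D) = 17.56 / (92.783333 × 2.687) = 0.070435
regime bands: climb J<0.4691 | cruise [0.4691, 0.9382) | windmill J≥0.9382
J = 0.0704 → climb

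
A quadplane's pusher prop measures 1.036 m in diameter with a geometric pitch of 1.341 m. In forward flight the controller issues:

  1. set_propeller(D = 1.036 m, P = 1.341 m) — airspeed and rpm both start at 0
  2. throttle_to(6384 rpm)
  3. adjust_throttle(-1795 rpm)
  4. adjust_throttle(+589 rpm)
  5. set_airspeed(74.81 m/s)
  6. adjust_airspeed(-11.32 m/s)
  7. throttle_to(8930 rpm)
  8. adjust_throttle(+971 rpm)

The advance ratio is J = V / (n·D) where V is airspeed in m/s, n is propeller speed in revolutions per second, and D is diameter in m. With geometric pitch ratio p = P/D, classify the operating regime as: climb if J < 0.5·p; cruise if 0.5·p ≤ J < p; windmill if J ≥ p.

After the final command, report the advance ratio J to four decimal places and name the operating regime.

set_propeller: D = 1.036 m, P = 1.341 m (p = P/D = 1.294402); state ← (V=0, rpm=0)
throttle_to(6384): rpm ← 6384
adjust_throttle(-1795): rpm ← 6384 -1795 = 4589
adjust_throttle(+589): rpm ← 4589 +589 = 5178
set_airspeed(74.81): V ← 74.81 m/s
adjust_airspeed(-11.32): V ← 74.81 -11.32 = 63.49 m/s
throttle_to(8930): rpm ← 8930
adjust_throttle(+971): rpm ← 8930 +971 = 9901
final state: V = 63.49 m/s, rpm = 9901 → n = rpm/60 = 165.016667 rev/s
J = V / (n·D) = 63.49 / (165.016667 × 1.036) = 0.371379
regime bands: climb J<0.6472 | cruise [0.6472, 1.2944) | windmill J≥1.2944
J = 0.3714 → climb

J = 0.3714, regime = climb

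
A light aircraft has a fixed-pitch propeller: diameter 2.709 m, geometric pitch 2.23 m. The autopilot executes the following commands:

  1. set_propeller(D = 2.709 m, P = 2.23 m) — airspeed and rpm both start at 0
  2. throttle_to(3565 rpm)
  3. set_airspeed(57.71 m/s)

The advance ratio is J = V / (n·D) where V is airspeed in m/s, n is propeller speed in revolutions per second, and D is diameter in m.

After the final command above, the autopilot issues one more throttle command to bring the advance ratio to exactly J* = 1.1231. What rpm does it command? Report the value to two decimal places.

set_propeller: D = 2.709 m, P = 2.23 m (p = P/D = 0.823182); state ← (V=0, rpm=0)
throttle_to(3565): rpm ← 3565
set_airspeed(57.71): V ← 57.71 m/s
final state: V = 57.71 m/s, rpm = 3565 → n = rpm/60 = 59.416667 rev/s
target J* = 1.1231; solve J* = V/(n·D) for n: n = V/(J*·D) = 57.71/(1.1231 × 2.709) = 18.968092 rev/s
rpm = 60·n = 1138.085506

rpm = 1138.09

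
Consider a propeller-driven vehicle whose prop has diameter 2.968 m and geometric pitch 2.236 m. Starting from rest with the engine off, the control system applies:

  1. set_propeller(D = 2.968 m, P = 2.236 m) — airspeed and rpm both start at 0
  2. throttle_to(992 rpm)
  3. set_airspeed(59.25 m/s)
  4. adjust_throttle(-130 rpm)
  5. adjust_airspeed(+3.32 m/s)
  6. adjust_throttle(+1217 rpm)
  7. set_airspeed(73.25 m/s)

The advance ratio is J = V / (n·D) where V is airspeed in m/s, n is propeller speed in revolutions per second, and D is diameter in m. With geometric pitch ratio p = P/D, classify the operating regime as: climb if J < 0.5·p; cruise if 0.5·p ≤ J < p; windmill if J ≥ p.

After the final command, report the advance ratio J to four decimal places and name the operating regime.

set_propeller: D = 2.968 m, P = 2.236 m (p = P/D = 0.753369); state ← (V=0, rpm=0)
throttle_to(992): rpm ← 992
set_airspeed(59.25): V ← 59.25 m/s
adjust_throttle(-130): rpm ← 992 -130 = 862
adjust_airspeed(+3.32): V ← 59.25 +3.32 = 62.57 m/s
adjust_throttle(+1217): rpm ← 862 +1217 = 2079
set_airspeed(73.25): V ← 73.25 m/s
final state: V = 73.25 m/s, rpm = 2079 → n = rpm/60 = 34.650000 rev/s
J = V / (n·D) = 73.25 / (34.650000 × 2.968) = 0.712263
regime bands: climb J<0.3767 | cruise [0.3767, 0.7534) | windmill J≥0.7534
J = 0.7123 → cruise

J = 0.7123, regime = cruise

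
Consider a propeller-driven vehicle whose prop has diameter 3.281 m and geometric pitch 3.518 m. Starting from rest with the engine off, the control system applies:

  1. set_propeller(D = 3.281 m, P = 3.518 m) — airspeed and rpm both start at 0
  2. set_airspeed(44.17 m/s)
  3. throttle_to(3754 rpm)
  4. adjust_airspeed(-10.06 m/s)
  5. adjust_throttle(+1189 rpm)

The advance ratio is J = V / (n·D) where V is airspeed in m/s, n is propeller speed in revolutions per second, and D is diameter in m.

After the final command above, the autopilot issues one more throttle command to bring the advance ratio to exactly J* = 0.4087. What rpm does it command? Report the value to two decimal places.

rpm = 1526.24

set_propeller: D = 3.281 m, P = 3.518 m (p = P/D = 1.072234); state ← (V=0, rpm=0)
set_airspeed(44.17): V ← 44.17 m/s
throttle_to(3754): rpm ← 3754
adjust_airspeed(-10.06): V ← 44.17 -10.06 = 34.11 m/s
adjust_throttle(+1189): rpm ← 3754 +1189 = 4943
final state: V = 34.11 m/s, rpm = 4943 → n = rpm/60 = 82.383333 rev/s
target J* = 0.4087; solve J* = V/(n·D) for n: n = V/(J*·D) = 34.11/(0.4087 × 3.281) = 25.437291 rev/s
rpm = 60·n = 1526.237435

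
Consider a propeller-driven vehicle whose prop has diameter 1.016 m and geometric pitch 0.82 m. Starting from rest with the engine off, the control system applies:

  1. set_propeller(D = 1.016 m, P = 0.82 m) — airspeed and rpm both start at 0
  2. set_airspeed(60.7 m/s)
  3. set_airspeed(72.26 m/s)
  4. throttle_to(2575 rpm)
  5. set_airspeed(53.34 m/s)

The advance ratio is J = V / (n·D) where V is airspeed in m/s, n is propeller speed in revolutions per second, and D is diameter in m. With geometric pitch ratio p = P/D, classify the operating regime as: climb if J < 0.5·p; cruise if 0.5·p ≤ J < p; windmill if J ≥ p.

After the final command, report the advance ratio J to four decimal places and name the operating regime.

set_propeller: D = 1.016 m, P = 0.82 m (p = P/D = 0.807087); state ← (V=0, rpm=0)
set_airspeed(60.7): V ← 60.7 m/s
set_airspeed(72.26): V ← 72.26 m/s
throttle_to(2575): rpm ← 2575
set_airspeed(53.34): V ← 53.34 m/s
final state: V = 53.34 m/s, rpm = 2575 → n = rpm/60 = 42.916667 rev/s
J = V / (n·D) = 53.34 / (42.916667 × 1.016) = 1.223301
regime bands: climb J<0.4035 | cruise [0.4035, 0.8071) | windmill J≥0.8071
J = 1.2233 → windmill

J = 1.2233, regime = windmill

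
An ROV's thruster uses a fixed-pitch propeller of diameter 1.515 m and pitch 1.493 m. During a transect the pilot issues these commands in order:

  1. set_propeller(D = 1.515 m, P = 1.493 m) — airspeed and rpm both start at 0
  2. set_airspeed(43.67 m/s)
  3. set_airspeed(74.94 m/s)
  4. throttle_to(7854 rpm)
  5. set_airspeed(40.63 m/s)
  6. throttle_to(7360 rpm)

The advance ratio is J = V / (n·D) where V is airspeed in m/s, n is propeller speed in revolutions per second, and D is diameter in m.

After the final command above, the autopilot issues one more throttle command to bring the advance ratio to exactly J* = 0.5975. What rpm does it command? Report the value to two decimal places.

set_propeller: D = 1.515 m, P = 1.493 m (p = P/D = 0.985479); state ← (V=0, rpm=0)
set_airspeed(43.67): V ← 43.67 m/s
set_airspeed(74.94): V ← 74.94 m/s
throttle_to(7854): rpm ← 7854
set_airspeed(40.63): V ← 40.63 m/s
throttle_to(7360): rpm ← 7360
final state: V = 40.63 m/s, rpm = 7360 → n = rpm/60 = 122.666667 rev/s
target J* = 0.5975; solve J* = V/(n·D) for n: n = V/(J*·D) = 40.63/(0.5975 × 1.515) = 44.884488 rev/s
rpm = 60·n = 2693.069307

rpm = 2693.07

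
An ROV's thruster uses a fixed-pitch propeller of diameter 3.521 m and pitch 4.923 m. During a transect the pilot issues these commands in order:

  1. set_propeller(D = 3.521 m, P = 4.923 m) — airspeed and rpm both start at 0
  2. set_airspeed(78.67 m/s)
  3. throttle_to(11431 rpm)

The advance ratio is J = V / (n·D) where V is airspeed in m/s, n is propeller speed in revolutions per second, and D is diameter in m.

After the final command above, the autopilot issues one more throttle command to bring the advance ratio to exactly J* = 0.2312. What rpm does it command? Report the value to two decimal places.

rpm = 5798.38

set_propeller: D = 3.521 m, P = 4.923 m (p = P/D = 1.398182); state ← (V=0, rpm=0)
set_airspeed(78.67): V ← 78.67 m/s
throttle_to(11431): rpm ← 11431
final state: V = 78.67 m/s, rpm = 11431 → n = rpm/60 = 190.516667 rev/s
target J* = 0.2312; solve J* = V/(n·D) for n: n = V/(J*·D) = 78.67/(0.2312 × 3.521) = 96.639638 rev/s
rpm = 60·n = 5798.378292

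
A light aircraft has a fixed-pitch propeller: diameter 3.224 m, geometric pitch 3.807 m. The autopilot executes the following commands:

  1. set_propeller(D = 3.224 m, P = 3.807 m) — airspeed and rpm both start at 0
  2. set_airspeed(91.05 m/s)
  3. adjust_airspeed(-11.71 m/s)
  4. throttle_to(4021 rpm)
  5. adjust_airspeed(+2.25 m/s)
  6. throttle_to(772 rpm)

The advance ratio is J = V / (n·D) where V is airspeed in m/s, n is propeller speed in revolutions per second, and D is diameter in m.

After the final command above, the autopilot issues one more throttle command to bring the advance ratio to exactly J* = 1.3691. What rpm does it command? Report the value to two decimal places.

set_propeller: D = 3.224 m, P = 3.807 m (p = P/D = 1.180831); state ← (V=0, rpm=0)
set_airspeed(91.05): V ← 91.05 m/s
adjust_airspeed(-11.71): V ← 91.05 -11.71 = 79.34 m/s
throttle_to(4021): rpm ← 4021
adjust_airspeed(+2.25): V ← 79.34 +2.25 = 81.59 m/s
throttle_to(772): rpm ← 772
final state: V = 81.59 m/s, rpm = 772 → n = rpm/60 = 12.866667 rev/s
target J* = 1.3691; solve J* = V/(n·D) for n: n = V/(J*·D) = 81.59/(1.3691 × 3.224) = 18.484458 rev/s
rpm = 60·n = 1109.067502

rpm = 1109.07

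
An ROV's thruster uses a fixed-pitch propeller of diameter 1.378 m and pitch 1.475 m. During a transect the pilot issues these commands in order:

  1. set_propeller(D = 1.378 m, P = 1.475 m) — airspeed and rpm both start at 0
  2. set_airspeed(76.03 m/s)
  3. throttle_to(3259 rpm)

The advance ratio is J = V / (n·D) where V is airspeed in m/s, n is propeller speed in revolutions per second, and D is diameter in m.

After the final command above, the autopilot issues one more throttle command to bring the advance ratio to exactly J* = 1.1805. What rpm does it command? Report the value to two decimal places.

set_propeller: D = 1.378 m, P = 1.475 m (p = P/D = 1.070392); state ← (V=0, rpm=0)
set_airspeed(76.03): V ← 76.03 m/s
throttle_to(3259): rpm ← 3259
final state: V = 76.03 m/s, rpm = 3259 → n = rpm/60 = 54.316667 rev/s
target J* = 1.1805; solve J* = V/(n·D) for n: n = V/(J*·D) = 76.03/(1.1805 × 1.378) = 46.737963 rev/s
rpm = 60·n = 2804.277787

rpm = 2804.28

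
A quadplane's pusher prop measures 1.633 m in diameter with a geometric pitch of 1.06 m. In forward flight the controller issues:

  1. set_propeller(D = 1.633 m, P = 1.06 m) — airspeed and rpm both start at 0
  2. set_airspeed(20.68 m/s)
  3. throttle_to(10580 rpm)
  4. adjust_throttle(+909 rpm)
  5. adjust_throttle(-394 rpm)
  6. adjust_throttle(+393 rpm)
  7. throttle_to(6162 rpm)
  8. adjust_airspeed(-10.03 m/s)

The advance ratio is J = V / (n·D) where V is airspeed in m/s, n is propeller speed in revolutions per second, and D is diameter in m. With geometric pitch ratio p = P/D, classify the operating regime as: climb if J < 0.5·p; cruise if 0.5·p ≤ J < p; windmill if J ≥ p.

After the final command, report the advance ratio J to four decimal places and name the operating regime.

set_propeller: D = 1.633 m, P = 1.06 m (p = P/D = 0.649112); state ← (V=0, rpm=0)
set_airspeed(20.68): V ← 20.68 m/s
throttle_to(10580): rpm ← 10580
adjust_throttle(+909): rpm ← 10580 +909 = 11489
adjust_throttle(-394): rpm ← 11489 -394 = 11095
adjust_throttle(+393): rpm ← 11095 +393 = 11488
throttle_to(6162): rpm ← 6162
adjust_airspeed(-10.03): V ← 20.68 -10.03 = 10.65 m/s
final state: V = 10.65 m/s, rpm = 6162 → n = rpm/60 = 102.700000 rev/s
J = V / (n·D) = 10.65 / (102.700000 × 1.633) = 0.063503
regime bands: climb J<0.3246 | cruise [0.3246, 0.6491) | windmill J≥0.6491
J = 0.0635 → climb

J = 0.0635, regime = climb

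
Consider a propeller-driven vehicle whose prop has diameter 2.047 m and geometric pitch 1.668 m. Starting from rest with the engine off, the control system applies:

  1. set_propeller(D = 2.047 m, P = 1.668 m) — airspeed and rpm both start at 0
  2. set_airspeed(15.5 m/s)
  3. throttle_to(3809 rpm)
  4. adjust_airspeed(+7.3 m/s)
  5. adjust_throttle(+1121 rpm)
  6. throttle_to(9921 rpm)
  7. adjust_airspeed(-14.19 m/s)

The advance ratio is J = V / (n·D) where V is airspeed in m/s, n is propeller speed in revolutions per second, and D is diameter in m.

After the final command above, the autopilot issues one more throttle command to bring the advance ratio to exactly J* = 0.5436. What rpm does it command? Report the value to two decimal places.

rpm = 464.26

set_propeller: D = 2.047 m, P = 1.668 m (p = P/D = 0.814851); state ← (V=0, rpm=0)
set_airspeed(15.5): V ← 15.5 m/s
throttle_to(3809): rpm ← 3809
adjust_airspeed(+7.3): V ← 15.5 +7.3 = 22.8 m/s
adjust_throttle(+1121): rpm ← 3809 +1121 = 4930
throttle_to(9921): rpm ← 9921
adjust_airspeed(-14.19): V ← 22.8 -14.19 = 8.61 m/s
final state: V = 8.61 m/s, rpm = 9921 → n = rpm/60 = 165.350000 rev/s
target J* = 0.5436; solve J* = V/(n·D) for n: n = V/(J*·D) = 8.61/(0.5436 × 2.047) = 7.737593 rev/s
rpm = 60·n = 464.255557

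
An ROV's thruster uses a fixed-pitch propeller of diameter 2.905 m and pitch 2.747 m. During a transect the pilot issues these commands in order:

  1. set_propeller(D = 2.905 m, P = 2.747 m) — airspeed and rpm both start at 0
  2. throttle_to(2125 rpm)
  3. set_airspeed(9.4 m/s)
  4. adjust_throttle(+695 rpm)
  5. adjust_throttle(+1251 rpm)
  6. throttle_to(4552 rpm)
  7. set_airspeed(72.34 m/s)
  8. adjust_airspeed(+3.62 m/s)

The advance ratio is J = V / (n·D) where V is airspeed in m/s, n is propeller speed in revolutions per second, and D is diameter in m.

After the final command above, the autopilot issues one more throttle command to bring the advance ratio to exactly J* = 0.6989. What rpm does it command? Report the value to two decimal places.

set_propeller: D = 2.905 m, P = 2.747 m (p = P/D = 0.945611); state ← (V=0, rpm=0)
throttle_to(2125): rpm ← 2125
set_airspeed(9.4): V ← 9.4 m/s
adjust_throttle(+695): rpm ← 2125 +695 = 2820
adjust_throttle(+1251): rpm ← 2820 +1251 = 4071
throttle_to(4552): rpm ← 4552
set_airspeed(72.34): V ← 72.34 m/s
adjust_airspeed(+3.62): V ← 72.34 +3.62 = 75.96 m/s
final state: V = 75.96 m/s, rpm = 4552 → n = rpm/60 = 75.866667 rev/s
target J* = 0.6989; solve J* = V/(n·D) for n: n = V/(J*·D) = 75.96/(0.6989 × 2.905) = 37.413107 rev/s
rpm = 60·n = 2244.786435

rpm = 2244.79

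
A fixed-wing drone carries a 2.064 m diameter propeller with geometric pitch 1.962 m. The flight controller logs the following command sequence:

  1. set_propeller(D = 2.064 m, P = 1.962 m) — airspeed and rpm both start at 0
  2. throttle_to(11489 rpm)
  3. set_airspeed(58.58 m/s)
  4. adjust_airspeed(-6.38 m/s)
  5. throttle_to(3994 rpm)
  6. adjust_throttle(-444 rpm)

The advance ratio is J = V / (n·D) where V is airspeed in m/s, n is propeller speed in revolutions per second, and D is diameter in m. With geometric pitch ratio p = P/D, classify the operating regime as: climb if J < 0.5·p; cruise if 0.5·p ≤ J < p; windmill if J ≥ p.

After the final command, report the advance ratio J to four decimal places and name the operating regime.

J = 0.4274, regime = climb

set_propeller: D = 2.064 m, P = 1.962 m (p = P/D = 0.950581); state ← (V=0, rpm=0)
throttle_to(11489): rpm ← 11489
set_airspeed(58.58): V ← 58.58 m/s
adjust_airspeed(-6.38): V ← 58.58 -6.38 = 52.2 m/s
throttle_to(3994): rpm ← 3994
adjust_throttle(-444): rpm ← 3994 -444 = 3550
final state: V = 52.2 m/s, rpm = 3550 → n = rpm/60 = 59.166667 rev/s
J = V / (n·D) = 52.2 / (59.166667 × 2.064) = 0.427448
regime bands: climb J<0.4753 | cruise [0.4753, 0.9506) | windmill J≥0.9506
J = 0.4274 → climb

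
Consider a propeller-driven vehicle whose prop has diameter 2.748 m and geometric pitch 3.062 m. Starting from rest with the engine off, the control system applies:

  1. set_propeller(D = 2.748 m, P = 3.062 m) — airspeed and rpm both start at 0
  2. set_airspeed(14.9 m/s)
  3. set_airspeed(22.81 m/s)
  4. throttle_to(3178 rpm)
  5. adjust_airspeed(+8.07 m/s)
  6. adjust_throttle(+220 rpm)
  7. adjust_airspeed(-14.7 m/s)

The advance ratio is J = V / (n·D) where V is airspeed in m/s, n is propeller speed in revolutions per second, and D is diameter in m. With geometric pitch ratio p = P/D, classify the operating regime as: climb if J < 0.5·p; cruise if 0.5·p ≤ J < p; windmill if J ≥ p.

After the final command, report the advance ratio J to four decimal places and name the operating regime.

set_propeller: D = 2.748 m, P = 3.062 m (p = P/D = 1.114265); state ← (V=0, rpm=0)
set_airspeed(14.9): V ← 14.9 m/s
set_airspeed(22.81): V ← 22.81 m/s
throttle_to(3178): rpm ← 3178
adjust_airspeed(+8.07): V ← 22.81 +8.07 = 30.88 m/s
adjust_throttle(+220): rpm ← 3178 +220 = 3398
adjust_airspeed(-14.7): V ← 30.88 -14.7 = 16.18 m/s
final state: V = 16.18 m/s, rpm = 3398 → n = rpm/60 = 56.633333 rev/s
J = V / (n·D) = 16.18 / (56.633333 × 2.748) = 0.103966
regime bands: climb J<0.5571 | cruise [0.5571, 1.1143) | windmill J≥1.1143
J = 0.1040 → climb

J = 0.1040, regime = climb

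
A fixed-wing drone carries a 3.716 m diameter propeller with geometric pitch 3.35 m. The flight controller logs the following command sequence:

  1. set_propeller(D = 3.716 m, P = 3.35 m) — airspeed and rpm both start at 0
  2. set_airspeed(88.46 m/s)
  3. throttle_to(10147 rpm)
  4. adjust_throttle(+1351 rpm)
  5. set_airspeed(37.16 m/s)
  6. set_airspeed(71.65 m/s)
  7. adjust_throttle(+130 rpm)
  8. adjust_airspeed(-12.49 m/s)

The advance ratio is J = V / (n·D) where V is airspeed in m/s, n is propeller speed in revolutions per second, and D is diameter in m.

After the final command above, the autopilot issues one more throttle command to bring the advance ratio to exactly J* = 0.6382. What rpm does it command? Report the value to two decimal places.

set_propeller: D = 3.716 m, P = 3.35 m (p = P/D = 0.901507); state ← (V=0, rpm=0)
set_airspeed(88.46): V ← 88.46 m/s
throttle_to(10147): rpm ← 10147
adjust_throttle(+1351): rpm ← 10147 +1351 = 11498
set_airspeed(37.16): V ← 37.16 m/s
set_airspeed(71.65): V ← 71.65 m/s
adjust_throttle(+130): rpm ← 11498 +130 = 11628
adjust_airspeed(-12.49): V ← 71.65 -12.49 = 59.16 m/s
final state: V = 59.16 m/s, rpm = 11628 → n = rpm/60 = 193.800000 rev/s
target J* = 0.6382; solve J* = V/(n·D) for n: n = V/(J*·D) = 59.16/(0.6382 × 3.716) = 24.945698 rev/s
rpm = 60·n = 1496.741879

rpm = 1496.74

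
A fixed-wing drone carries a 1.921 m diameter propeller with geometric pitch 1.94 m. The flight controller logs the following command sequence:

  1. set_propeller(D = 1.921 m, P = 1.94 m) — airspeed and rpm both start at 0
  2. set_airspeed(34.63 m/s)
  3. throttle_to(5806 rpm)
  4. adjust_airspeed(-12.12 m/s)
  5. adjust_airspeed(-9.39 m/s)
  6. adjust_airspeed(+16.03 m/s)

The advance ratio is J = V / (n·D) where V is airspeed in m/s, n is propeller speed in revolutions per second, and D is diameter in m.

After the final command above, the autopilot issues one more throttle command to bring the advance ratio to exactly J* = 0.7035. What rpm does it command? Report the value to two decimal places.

rpm = 1294.19

set_propeller: D = 1.921 m, P = 1.94 m (p = P/D = 1.009891); state ← (V=0, rpm=0)
set_airspeed(34.63): V ← 34.63 m/s
throttle_to(5806): rpm ← 5806
adjust_airspeed(-12.12): V ← 34.63 -12.12 = 22.51 m/s
adjust_airspeed(-9.39): V ← 22.51 -9.39 = 13.12 m/s
adjust_airspeed(+16.03): V ← 13.12 +16.03 = 29.15 m/s
final state: V = 29.15 m/s, rpm = 5806 → n = rpm/60 = 96.766667 rev/s
target J* = 0.7035; solve J* = V/(n·D) for n: n = V/(J*·D) = 29.15/(0.7035 × 1.921) = 21.569848 rev/s
rpm = 60·n = 1294.190903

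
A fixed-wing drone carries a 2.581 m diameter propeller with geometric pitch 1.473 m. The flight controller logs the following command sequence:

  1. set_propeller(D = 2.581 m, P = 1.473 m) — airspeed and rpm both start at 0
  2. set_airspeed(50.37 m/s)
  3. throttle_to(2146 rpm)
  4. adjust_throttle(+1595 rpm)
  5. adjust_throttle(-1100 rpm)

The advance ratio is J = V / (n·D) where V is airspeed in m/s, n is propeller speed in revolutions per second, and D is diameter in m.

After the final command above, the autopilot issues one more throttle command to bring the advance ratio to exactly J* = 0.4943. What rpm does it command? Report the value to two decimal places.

rpm = 2368.89

set_propeller: D = 2.581 m, P = 1.473 m (p = P/D = 0.570709); state ← (V=0, rpm=0)
set_airspeed(50.37): V ← 50.37 m/s
throttle_to(2146): rpm ← 2146
adjust_throttle(+1595): rpm ← 2146 +1595 = 3741
adjust_throttle(-1100): rpm ← 3741 -1100 = 2641
final state: V = 50.37 m/s, rpm = 2641 → n = rpm/60 = 44.016667 rev/s
target J* = 0.4943; solve J* = V/(n·D) for n: n = V/(J*·D) = 50.37/(0.4943 × 2.581) = 39.481472 rev/s
rpm = 60·n = 2368.888318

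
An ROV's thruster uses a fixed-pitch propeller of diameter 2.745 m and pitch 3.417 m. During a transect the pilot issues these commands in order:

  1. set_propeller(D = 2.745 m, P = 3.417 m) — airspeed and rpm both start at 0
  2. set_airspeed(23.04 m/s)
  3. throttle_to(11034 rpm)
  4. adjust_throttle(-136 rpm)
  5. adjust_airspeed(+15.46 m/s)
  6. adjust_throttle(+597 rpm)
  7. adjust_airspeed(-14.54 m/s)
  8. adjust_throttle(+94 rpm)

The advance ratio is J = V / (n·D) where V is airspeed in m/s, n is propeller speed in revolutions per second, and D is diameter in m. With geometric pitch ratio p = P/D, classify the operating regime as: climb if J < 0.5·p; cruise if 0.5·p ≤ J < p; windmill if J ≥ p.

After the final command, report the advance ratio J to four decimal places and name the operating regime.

J = 0.0452, regime = climb

set_propeller: D = 2.745 m, P = 3.417 m (p = P/D = 1.244809); state ← (V=0, rpm=0)
set_airspeed(23.04): V ← 23.04 m/s
throttle_to(11034): rpm ← 11034
adjust_throttle(-136): rpm ← 11034 -136 = 10898
adjust_airspeed(+15.46): V ← 23.04 +15.46 = 38.5 m/s
adjust_throttle(+597): rpm ← 10898 +597 = 11495
adjust_airspeed(-14.54): V ← 38.5 -14.54 = 23.96 m/s
adjust_throttle(+94): rpm ← 11495 +94 = 11589
final state: V = 23.96 m/s, rpm = 11589 → n = rpm/60 = 193.150000 rev/s
J = V / (n·D) = 23.96 / (193.150000 × 2.745) = 0.045191
regime bands: climb J<0.6224 | cruise [0.6224, 1.2448) | windmill J≥1.2448
J = 0.0452 → climb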